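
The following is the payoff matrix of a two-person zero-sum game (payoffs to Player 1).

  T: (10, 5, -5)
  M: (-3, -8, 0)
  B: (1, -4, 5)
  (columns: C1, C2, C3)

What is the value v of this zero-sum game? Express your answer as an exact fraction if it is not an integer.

5/19

Row minima: T → -5, M → -8, B → -4; maximin = -4.
Column maxima: C1 → 10, C2 → 5, C3 → 5; minimax = 5.
-4 ≠ 5, so there is no saddle point; optimal play is mixed.
M is strictly dominated by B, so Player 1 never plays it.
C1 is strictly dominated by C2 (it gives Player 1 strictly more in every row), so Player 2 never plays it.
On the remaining 2×2 (T, B vs C2, C3):
Let Player 1 play T with probability p. Expected payoff against C2: 5p + (-4)(1−p) = 9p − 4; against C3: (-5)p + 5(1−p) = −10p + 5.
Setting these equal: 9p − 4 = −10p + 5 ⇒ 19p = 9 ⇒ p = 9/19, and the value is (9)·(9/19) − 4 = 5/19.
For Player 2: with q = P(C2), equating T's and B's payoffs gives 10q − 5 = −9q + 5 ⇒ q = 10/19.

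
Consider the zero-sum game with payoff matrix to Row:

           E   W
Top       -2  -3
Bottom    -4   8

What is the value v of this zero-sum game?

-28/13

Row minima: Top → -3, Bottom → -4; maximin = -3.
Column maxima: E → -2, W → 8; minimax = -2.
-3 ≠ -2, so there is no saddle point; optimal play is mixed.
Let Row play Top with probability p. Expected payoff against E: (-2)p + (-4)(1−p) = 2p − 4; against W: (-3)p + 8(1−p) = −11p + 8.
Setting these equal: 2p − 4 = −11p + 8 ⇒ 13p = 12 ⇒ p = 12/13, and the value is (2)·(12/13) − 4 = -28/13.
For Column: with q = P(E), equating Top's and Bottom's payoffs gives q − 3 = −12q + 8 ⇒ q = 11/13.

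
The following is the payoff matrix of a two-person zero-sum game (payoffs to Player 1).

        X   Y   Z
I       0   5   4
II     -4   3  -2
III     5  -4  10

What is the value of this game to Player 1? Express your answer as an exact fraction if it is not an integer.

25/14

Row minima: I → 0, II → -4, III → -4; maximin = 0.
Column maxima: X → 5, Y → 5, Z → 10; minimax = 5.
0 ≠ 5, so there is no saddle point; optimal play is mixed.
II is strictly dominated by I, so Player 1 never plays it.
Z is strictly dominated by X (it gives Player 1 strictly more in every row), so Player 2 never plays it.
On the remaining 2×2 (I, III vs X, Y):
Let Player 1 play I with probability p. Expected payoff against X: 0p + 5(1−p) = −5p + 5; against Y: 5p + (-4)(1−p) = 9p − 4.
Setting these equal: −5p + 5 = 9p − 4 ⇒ −14p = -9 ⇒ p = 9/14, and the value is (-5)·(9/14) + 5 = 25/14.
For Player 2: with q = P(X), equating I's and III's payoffs gives −5q + 5 = 9q − 4 ⇒ q = 9/14.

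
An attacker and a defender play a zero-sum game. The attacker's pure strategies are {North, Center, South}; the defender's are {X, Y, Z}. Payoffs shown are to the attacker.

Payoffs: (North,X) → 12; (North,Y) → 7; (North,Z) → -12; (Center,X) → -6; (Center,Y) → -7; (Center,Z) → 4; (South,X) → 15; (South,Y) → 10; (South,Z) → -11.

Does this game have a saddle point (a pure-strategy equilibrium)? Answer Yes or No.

No

Row minima: North → -12, Center → -7, South → -11; maximin = -7.
Column maxima: X → 15, Y → 10, Z → 4; minimax = 4.
-7 ≠ 4, so no pure-strategy equilibrium exists.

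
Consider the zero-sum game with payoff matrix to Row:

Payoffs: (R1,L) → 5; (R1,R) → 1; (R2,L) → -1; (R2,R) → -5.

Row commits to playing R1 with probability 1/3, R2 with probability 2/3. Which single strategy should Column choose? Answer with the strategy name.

R

If Column plays L, Row's expected payoff is (1/3)·5 + (2/3)·(-1) = 1.
If Column plays R, Row's expected payoff is (1/3)·1 + (2/3)·(-5) = -3.
Column minimizes Row's payoff; the smallest is -3, so the best response is R.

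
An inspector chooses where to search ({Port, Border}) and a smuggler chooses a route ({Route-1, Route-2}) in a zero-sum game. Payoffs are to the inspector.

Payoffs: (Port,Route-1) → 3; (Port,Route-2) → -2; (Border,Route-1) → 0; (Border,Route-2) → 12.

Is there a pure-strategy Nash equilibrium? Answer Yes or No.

No

Row minima: Port → -2, Border → 0; maximin = 0.
Column maxima: Route-1 → 3, Route-2 → 12; minimax = 3.
0 ≠ 3, so no pure-strategy equilibrium exists.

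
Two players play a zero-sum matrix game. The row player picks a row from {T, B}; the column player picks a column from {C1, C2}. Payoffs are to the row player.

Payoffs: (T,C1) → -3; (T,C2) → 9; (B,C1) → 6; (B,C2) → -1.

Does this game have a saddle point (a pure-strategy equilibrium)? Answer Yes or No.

Row minima: T → -3, B → -1; maximin = -1.
Column maxima: C1 → 6, C2 → 9; minimax = 6.
-1 ≠ 6, so no pure-strategy equilibrium exists.

No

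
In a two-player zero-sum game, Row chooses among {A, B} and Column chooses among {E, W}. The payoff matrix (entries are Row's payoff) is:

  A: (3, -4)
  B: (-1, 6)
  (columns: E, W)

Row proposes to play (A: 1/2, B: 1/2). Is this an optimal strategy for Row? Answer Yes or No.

Yes

Against E this mix gives (1/2)·3 + (1/2)·(-1) = 1.
Against W this mix gives (1/2)·(-4) + (1/2)·6 = 1.
All of Column's active replies (E, W) yield 1, and no column does worse for Row. The mix makes Column indifferent and guarantees 1, so it is optimal.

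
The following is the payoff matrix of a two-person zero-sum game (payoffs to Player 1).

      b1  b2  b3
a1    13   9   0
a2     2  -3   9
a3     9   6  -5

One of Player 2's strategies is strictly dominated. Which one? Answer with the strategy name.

b1

b2 holds Player 1's payoff strictly below b1 in every row: 9 < 13, -3 < 2, 6 < 9.
So b1 is strictly dominated for Player 2.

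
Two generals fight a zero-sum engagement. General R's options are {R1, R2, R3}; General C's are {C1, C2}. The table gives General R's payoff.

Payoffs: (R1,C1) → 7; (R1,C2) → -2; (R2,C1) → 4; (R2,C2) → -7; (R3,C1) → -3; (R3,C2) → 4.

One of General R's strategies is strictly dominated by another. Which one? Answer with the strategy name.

R1 gives a strictly higher payoff than R2 against every column: 7 > 4, -2 > -7.
So R2 is strictly dominated and General R never plays it.

R2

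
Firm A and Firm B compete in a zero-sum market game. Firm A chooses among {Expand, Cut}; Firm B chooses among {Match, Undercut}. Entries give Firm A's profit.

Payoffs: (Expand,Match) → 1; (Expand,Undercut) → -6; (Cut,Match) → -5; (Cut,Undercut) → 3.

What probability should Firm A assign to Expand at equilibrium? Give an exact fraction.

Row minima: Expand → -6, Cut → -5; maximin = -5.
Column maxima: Match → 1, Undercut → 3; minimax = 1.
-5 ≠ 1, so there is no saddle point; optimal play is mixed.
Let Firm A play Expand with probability p. Expected payoff against Match: 1p + (-5)(1−p) = 6p − 5; against Undercut: (-6)p + 3(1−p) = −9p + 3.
Setting these equal: 6p − 5 = −9p + 3 ⇒ 15p = 8 ⇒ p = 8/15, and the value is (6)·(8/15) − 5 = -9/5.
For Firm B: with q = P(Match), equating Expand's and Cut's payoffs gives 7q − 6 = −8q + 3 ⇒ q = 3/5.

8/15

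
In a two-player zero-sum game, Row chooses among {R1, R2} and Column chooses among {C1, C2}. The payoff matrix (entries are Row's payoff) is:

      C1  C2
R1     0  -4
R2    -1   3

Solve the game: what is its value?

-1/2

Row minima: R1 → -4, R2 → -1; maximin = -1.
Column maxima: C1 → 0, C2 → 3; minimax = 0.
-1 ≠ 0, so there is no saddle point; optimal play is mixed.
Let Row play R1 with probability p. Expected payoff against C1: 0p + (-1)(1−p) = p − 1; against C2: (-4)p + 3(1−p) = −7p + 3.
Setting these equal: p − 1 = −7p + 3 ⇒ 8p = 4 ⇒ p = 1/2, and the value is (1)·(1/2) − 1 = -1/2.
For Column: with q = P(C1), equating R1's and R2's payoffs gives 4q − 4 = −4q + 3 ⇒ q = 7/8.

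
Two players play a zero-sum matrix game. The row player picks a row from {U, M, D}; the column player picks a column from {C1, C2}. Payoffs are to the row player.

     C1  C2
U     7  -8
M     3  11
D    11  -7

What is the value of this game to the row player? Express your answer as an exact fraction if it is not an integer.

71/13

Row minima: U → -8, M → 3, D → -7; maximin = 3.
Column maxima: C1 → 11, C2 → 11; minimax = 11.
3 ≠ 11, so there is no saddle point; optimal play is mixed.
U is strictly dominated by D, so the row player never plays it.
On the remaining 2×2 (M, D vs C1, C2):
Let the row player play M with probability p. Expected payoff against C1: 3p + 11(1−p) = −8p + 11; against C2: 11p + (-7)(1−p) = 18p − 7.
Setting these equal: −8p + 11 = 18p − 7 ⇒ −26p = -18 ⇒ p = 9/13, and the value is (-8)·(9/13) + 11 = 71/13.
For the column player: with q = P(C1), equating M's and D's payoffs gives −8q + 11 = 18q − 7 ⇒ q = 9/13.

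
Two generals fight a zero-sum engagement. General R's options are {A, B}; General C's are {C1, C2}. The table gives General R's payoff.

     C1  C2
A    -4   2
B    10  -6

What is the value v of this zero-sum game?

Row minima: A → -4, B → -6; maximin = -4.
Column maxima: C1 → 10, C2 → 2; minimax = 2.
-4 ≠ 2, so there is no saddle point; optimal play is mixed.
Let General R play A with probability p. Expected payoff against C1: (-4)p + 10(1−p) = −14p + 10; against C2: 2p + (-6)(1−p) = 8p − 6.
Setting these equal: −14p + 10 = 8p − 6 ⇒ −22p = -16 ⇒ p = 8/11, and the value is (-14)·(8/11) + 10 = -2/11.
For General C: with q = P(C1), equating A's and B's payoffs gives −6q + 2 = 16q − 6 ⇒ q = 4/11.

-2/11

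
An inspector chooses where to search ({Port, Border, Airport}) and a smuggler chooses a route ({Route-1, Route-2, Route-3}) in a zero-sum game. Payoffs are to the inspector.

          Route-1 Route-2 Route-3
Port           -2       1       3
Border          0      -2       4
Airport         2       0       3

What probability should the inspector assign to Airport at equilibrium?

3/5

Row minima: Port → -2, Border → -2, Airport → 0; maximin = 0.
Column maxima: Route-1 → 2, Route-2 → 1, Route-3 → 4; minimax = 1.
0 ≠ 1, so there is no saddle point; optimal play is mixed.
Route-3 is strictly dominated by Route-1 (it gives the inspector strictly more in every row), so the smuggler never plays it.
With Route-3 eliminated, Border is strictly dominated by Airport (Airport gives the inspector strictly more in every remaining column), so the inspector never plays it.
On the remaining 2×2 (Port, Airport vs Route-1, Route-2):
Let the inspector play Port with probability p. Expected payoff against Route-1: (-2)p + 2(1−p) = −4p + 2; against Route-2: 1p + 0(1−p) = p.
Setting these equal: −4p + 2 = p ⇒ −5p = -2 ⇒ p = 2/5, and the value is (-4)·(2/5) + 2 = 2/5.
For the smuggler: with q = P(Route-1), equating Port's and Airport's payoffs gives −3q + 1 = 2q ⇒ q = 1/5.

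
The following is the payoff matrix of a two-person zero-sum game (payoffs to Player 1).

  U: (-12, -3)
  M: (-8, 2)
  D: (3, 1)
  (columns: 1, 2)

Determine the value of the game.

7/6

Row minima: U → -12, M → -8, D → 1; maximin = 1.
Column maxima: 1 → 3, 2 → 2; minimax = 2.
1 ≠ 2, so there is no saddle point; optimal play is mixed.
U is strictly dominated by M, so Player 1 never plays it.
On the remaining 2×2 (M, D vs 1, 2):
Let Player 1 play M with probability p. Expected payoff against 1: (-8)p + 3(1−p) = −11p + 3; against 2: 2p + 1(1−p) = p + 1.
Setting these equal: −11p + 3 = p + 1 ⇒ −12p = -2 ⇒ p = 1/6, and the value is (-11)·(1/6) + 3 = 7/6.
For Player 2: with q = P(1), equating M's and D's payoffs gives −10q + 2 = 2q + 1 ⇒ q = 1/12.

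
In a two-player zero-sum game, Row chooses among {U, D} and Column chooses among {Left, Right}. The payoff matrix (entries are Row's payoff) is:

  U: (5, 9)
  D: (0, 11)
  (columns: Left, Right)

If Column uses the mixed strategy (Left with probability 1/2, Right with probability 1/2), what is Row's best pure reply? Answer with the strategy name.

Expected payoff of U: (1/2)·5 + (1/2)·9 = 7.
Expected payoff of D: (1/2)·0 + (1/2)·11 = 11/2.
The largest is 7, so Row's best response is U.

U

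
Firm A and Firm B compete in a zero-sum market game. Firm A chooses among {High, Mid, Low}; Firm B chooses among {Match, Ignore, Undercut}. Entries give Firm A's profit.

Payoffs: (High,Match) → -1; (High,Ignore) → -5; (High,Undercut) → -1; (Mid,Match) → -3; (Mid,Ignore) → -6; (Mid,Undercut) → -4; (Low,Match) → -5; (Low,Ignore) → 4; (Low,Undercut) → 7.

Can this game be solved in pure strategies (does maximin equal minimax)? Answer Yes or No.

No

Row minima: High → -5, Mid → -6, Low → -5; maximin = -5.
Column maxima: Match → -1, Ignore → 4, Undercut → 7; minimax = -1.
-5 ≠ -1, so no pure-strategy equilibrium exists.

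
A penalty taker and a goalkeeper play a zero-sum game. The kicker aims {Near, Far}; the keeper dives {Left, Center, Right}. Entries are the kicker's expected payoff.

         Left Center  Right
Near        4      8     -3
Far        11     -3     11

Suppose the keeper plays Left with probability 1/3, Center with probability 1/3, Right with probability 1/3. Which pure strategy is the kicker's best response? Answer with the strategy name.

Far

Expected payoff of Near: (1/3)·4 + (1/3)·8 + (1/3)·(-3) = 3.
Expected payoff of Far: (1/3)·11 + (1/3)·(-3) + (1/3)·11 = 19/3.
The largest is 19/3, so the kicker's best response is Far.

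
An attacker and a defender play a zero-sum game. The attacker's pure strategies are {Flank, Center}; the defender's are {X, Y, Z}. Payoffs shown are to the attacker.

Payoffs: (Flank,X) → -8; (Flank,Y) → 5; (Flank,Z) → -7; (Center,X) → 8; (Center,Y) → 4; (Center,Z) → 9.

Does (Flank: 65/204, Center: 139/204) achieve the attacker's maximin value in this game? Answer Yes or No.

No

Against X this mix gives (65/204)·(-8) + (139/204)·8 = 148/51.
Against Y this mix gives (65/204)·5 + (139/204)·4 = 881/204.
Against Z this mix gives (65/204)·(-7) + (139/204)·9 = 199/51.
The defender will play X, holding the attacker to 148/51. Shifting weight toward the row that does better against X would raise this floor (the equalizing mix achieves 72/17 against both X and Y), so the proposed strategy is not optimal.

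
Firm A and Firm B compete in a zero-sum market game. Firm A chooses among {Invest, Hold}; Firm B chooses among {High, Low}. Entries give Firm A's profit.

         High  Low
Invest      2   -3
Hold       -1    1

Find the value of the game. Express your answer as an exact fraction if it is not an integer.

Row minima: Invest → -3, Hold → -1; maximin = -1.
Column maxima: High → 2, Low → 1; minimax = 1.
-1 ≠ 1, so there is no saddle point; optimal play is mixed.
Let Firm A play Invest with probability p. Expected payoff against High: 2p + (-1)(1−p) = 3p − 1; against Low: (-3)p + 1(1−p) = −4p + 1.
Setting these equal: 3p − 1 = −4p + 1 ⇒ 7p = 2 ⇒ p = 2/7, and the value is (3)·(2/7) − 1 = -1/7.
For Firm B: with q = P(High), equating Invest's and Hold's payoffs gives 5q − 3 = −2q + 1 ⇒ q = 4/7.

-1/7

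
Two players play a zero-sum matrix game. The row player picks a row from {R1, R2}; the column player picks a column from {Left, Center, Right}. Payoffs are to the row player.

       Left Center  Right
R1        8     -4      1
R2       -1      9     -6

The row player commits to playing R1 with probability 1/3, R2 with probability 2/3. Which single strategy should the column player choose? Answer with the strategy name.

Right

If the column player plays Left, the row player's expected payoff is (1/3)·8 + (2/3)·(-1) = 2.
If the column player plays Center, the row player's expected payoff is (1/3)·(-4) + (2/3)·9 = 14/3.
If the column player plays Right, the row player's expected payoff is (1/3)·1 + (2/3)·(-6) = -11/3.
The column player minimizes the row player's payoff; the smallest is -11/3, so the best response is Right.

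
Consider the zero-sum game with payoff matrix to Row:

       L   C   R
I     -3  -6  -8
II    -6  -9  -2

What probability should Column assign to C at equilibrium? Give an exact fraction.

Row minima: I → -8, II → -9; maximin = -8.
Column maxima: L → -3, C → -6, R → -2; minimax = -6.
-8 ≠ -6, so there is no saddle point; optimal play is mixed.
L is strictly dominated by C (it gives Row strictly more in every row), so Column never plays it.
On the remaining 2×2 (I, II vs C, R):
Let Row play I with probability p. Expected payoff against C: (-6)p + (-9)(1−p) = 3p − 9; against R: (-8)p + (-2)(1−p) = −6p − 2.
Setting these equal: 3p − 9 = −6p − 2 ⇒ 9p = 7 ⇒ p = 7/9, and the value is (3)·(7/9) − 9 = -20/3.
For Column: with q = P(C), equating I's and II's payoffs gives 2q − 8 = −7q − 2 ⇒ q = 2/3.

2/3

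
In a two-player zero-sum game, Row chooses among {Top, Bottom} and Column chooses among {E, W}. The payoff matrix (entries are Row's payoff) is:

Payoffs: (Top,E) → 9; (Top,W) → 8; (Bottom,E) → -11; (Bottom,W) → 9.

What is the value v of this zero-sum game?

169/21

Row minima: Top → 8, Bottom → -11; maximin = 8.
Column maxima: E → 9, W → 9; minimax = 9.
8 ≠ 9, so there is no saddle point; optimal play is mixed.
Let Row play Top with probability p. Expected payoff against E: 9p + (-11)(1−p) = 20p − 11; against W: 8p + 9(1−p) = −p + 9.
Setting these equal: 20p − 11 = −p + 9 ⇒ 21p = 20 ⇒ p = 20/21, and the value is (20)·(20/21) − 11 = 169/21.
For Column: with q = P(E), equating Top's and Bottom's payoffs gives q + 8 = −20q + 9 ⇒ q = 1/21.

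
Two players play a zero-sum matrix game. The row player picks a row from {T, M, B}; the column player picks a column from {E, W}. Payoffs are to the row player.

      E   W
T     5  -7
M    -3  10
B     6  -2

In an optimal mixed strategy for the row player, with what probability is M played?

Row minima: T → -7, M → -3, B → -2; maximin = -2.
Column maxima: E → 6, W → 10; minimax = 6.
-2 ≠ 6, so there is no saddle point; optimal play is mixed.
T is strictly dominated by B, so the row player never plays it.
On the remaining 2×2 (M, B vs E, W):
Let the row player play M with probability p. Expected payoff against E: (-3)p + 6(1−p) = −9p + 6; against W: 10p + (-2)(1−p) = 12p − 2.
Setting these equal: −9p + 6 = 12p − 2 ⇒ −21p = -8 ⇒ p = 8/21, and the value is (-9)·(8/21) + 6 = 18/7.
For the column player: with q = P(E), equating M's and B's payoffs gives −13q + 10 = 8q − 2 ⇒ q = 4/7.

8/21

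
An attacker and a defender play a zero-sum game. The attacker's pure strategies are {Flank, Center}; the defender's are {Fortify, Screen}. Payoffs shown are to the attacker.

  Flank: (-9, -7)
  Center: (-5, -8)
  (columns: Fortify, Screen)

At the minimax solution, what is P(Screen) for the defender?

4/5

Row minima: Flank → -9, Center → -8; maximin = -8.
Column maxima: Fortify → -5, Screen → -7; minimax = -7.
-8 ≠ -7, so there is no saddle point; optimal play is mixed.
Let the attacker play Flank with probability p. Expected payoff against Fortify: (-9)p + (-5)(1−p) = −4p − 5; against Screen: (-7)p + (-8)(1−p) = p − 8.
Setting these equal: −4p − 5 = p − 8 ⇒ −5p = -3 ⇒ p = 3/5, and the value is (-4)·(3/5) − 5 = -37/5.
For the defender: with q = P(Fortify), equating Flank's and Center's payoffs gives −2q − 7 = 3q − 8 ⇒ q = 1/5.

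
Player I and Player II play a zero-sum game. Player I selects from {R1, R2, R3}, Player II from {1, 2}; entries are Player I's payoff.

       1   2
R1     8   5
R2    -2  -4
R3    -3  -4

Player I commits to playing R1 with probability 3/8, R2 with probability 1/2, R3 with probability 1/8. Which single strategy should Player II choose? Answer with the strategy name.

If Player II plays 1, Player I's expected payoff is (3/8)·8 + (1/2)·(-2) + (1/8)·(-3) = 13/8.
If Player II plays 2, Player I's expected payoff is (3/8)·5 + (1/2)·(-4) + (1/8)·(-4) = -5/8.
Player II minimizes Player I's payoff; the smallest is -5/8, so the best response is 2.

2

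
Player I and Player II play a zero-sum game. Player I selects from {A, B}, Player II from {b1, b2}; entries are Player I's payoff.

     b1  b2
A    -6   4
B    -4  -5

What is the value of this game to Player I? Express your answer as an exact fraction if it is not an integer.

Row minima: A → -6, B → -5; maximin = -5.
Column maxima: b1 → -4, b2 → 4; minimax = -4.
-5 ≠ -4, so there is no saddle point; optimal play is mixed.
Let Player I play A with probability p. Expected payoff against b1: (-6)p + (-4)(1−p) = −2p − 4; against b2: 4p + (-5)(1−p) = 9p − 5.
Setting these equal: −2p − 4 = 9p − 5 ⇒ −11p = -1 ⇒ p = 1/11, and the value is (-2)·(1/11) − 4 = -46/11.
For Player II: with q = P(b1), equating A's and B's payoffs gives −10q + 4 = q − 5 ⇒ q = 9/11.

-46/11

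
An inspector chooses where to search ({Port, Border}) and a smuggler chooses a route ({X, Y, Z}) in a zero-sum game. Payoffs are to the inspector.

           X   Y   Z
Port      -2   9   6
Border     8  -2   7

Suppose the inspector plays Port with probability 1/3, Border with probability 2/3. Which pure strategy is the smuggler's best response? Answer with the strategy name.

If the smuggler plays X, the inspector's expected payoff is (1/3)·(-2) + (2/3)·8 = 14/3.
If the smuggler plays Y, the inspector's expected payoff is (1/3)·9 + (2/3)·(-2) = 5/3.
If the smuggler plays Z, the inspector's expected payoff is (1/3)·6 + (2/3)·7 = 20/3.
The smuggler minimizes the inspector's payoff; the smallest is 5/3, so the best response is Y.

Y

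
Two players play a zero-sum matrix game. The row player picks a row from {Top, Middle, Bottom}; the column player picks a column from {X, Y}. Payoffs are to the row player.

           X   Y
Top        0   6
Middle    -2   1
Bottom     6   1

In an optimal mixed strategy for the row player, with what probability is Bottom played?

6/11

Row minima: Top → 0, Middle → -2, Bottom → 1; maximin = 1.
Column maxima: X → 6, Y → 6; minimax = 6.
1 ≠ 6, so there is no saddle point; optimal play is mixed.
Middle is strictly dominated by Top, so the row player never plays it.
On the remaining 2×2 (Top, Bottom vs X, Y):
Let the row player play Top with probability p. Expected payoff against X: 0p + 6(1−p) = −6p + 6; against Y: 6p + 1(1−p) = 5p + 1.
Setting these equal: −6p + 6 = 5p + 1 ⇒ −11p = -5 ⇒ p = 5/11, and the value is (-6)·(5/11) + 6 = 36/11.
For the column player: with q = P(X), equating Top's and Bottom's payoffs gives −6q + 6 = 5q + 1 ⇒ q = 5/11.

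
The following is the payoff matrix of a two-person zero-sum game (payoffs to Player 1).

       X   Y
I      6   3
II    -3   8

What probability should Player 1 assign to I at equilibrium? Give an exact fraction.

11/14

Row minima: I → 3, II → -3; maximin = 3.
Column maxima: X → 6, Y → 8; minimax = 6.
3 ≠ 6, so there is no saddle point; optimal play is mixed.
Let Player 1 play I with probability p. Expected payoff against X: 6p + (-3)(1−p) = 9p − 3; against Y: 3p + 8(1−p) = −5p + 8.
Setting these equal: 9p − 3 = −5p + 8 ⇒ 14p = 11 ⇒ p = 11/14, and the value is (9)·(11/14) − 3 = 57/14.
For Player 2: with q = P(X), equating I's and II's payoffs gives 3q + 3 = −11q + 8 ⇒ q = 5/14.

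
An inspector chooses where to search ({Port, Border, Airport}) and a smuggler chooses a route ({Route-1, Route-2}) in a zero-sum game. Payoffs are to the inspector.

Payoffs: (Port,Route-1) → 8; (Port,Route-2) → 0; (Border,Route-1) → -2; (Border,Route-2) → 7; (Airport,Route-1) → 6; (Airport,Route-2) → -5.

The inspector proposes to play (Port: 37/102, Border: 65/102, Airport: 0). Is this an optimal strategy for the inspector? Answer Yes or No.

Against Route-1 this mix gives (37/102)·8 + (65/102)·(-2) = 83/51.
Against Route-2 this mix gives (37/102)·0 + (65/102)·7 = 455/102.
The smuggler will play Route-1, holding the inspector to 83/51. Shifting weight toward the row that does better against Route-1 would raise this floor (the equalizing mix achieves 56/17 against both Route-1 and Route-2), so the proposed strategy is not optimal.

No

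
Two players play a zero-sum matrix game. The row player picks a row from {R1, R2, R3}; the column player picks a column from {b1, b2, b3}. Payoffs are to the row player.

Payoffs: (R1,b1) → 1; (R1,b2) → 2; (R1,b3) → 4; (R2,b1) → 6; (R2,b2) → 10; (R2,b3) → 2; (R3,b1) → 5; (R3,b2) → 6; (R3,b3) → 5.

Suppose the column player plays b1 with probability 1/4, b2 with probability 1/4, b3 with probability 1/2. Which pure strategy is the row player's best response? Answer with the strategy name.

Expected payoff of R1: (1/4)·1 + (1/4)·2 + (1/2)·4 = 11/4.
Expected payoff of R2: (1/4)·6 + (1/4)·10 + (1/2)·2 = 5.
Expected payoff of R3: (1/4)·5 + (1/4)·6 + (1/2)·5 = 21/4.
The largest is 21/4, so the row player's best response is R3.

R3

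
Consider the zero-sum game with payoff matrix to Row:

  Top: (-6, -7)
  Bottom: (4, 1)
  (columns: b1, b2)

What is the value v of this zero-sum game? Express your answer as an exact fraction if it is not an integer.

1

Row minima: Top → -7, Bottom → 1; maximin = 1.
Column maxima: b1 → 4, b2 → 1; minimax = 1.
Since maximin = minimax = 1, there is a saddle point and the value is 1.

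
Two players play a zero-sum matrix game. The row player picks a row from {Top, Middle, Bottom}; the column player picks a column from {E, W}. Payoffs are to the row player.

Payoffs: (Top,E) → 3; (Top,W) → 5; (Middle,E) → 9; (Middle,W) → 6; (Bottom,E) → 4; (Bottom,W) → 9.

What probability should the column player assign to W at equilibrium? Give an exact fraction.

Row minima: Top → 3, Middle → 6, Bottom → 4; maximin = 6.
Column maxima: E → 9, W → 9; minimax = 9.
6 ≠ 9, so there is no saddle point; optimal play is mixed.
Top is strictly dominated by Middle, so the row player never plays it.
On the remaining 2×2 (Middle, Bottom vs E, W):
Let the row player play Middle with probability p. Expected payoff against E: 9p + 4(1−p) = 5p + 4; against W: 6p + 9(1−p) = −3p + 9.
Setting these equal: 5p + 4 = −3p + 9 ⇒ 8p = 5 ⇒ p = 5/8, and the value is (5)·(5/8) + 4 = 57/8.
For the column player: with q = P(E), equating Middle's and Bottom's payoffs gives 3q + 6 = −5q + 9 ⇒ q = 3/8.

5/8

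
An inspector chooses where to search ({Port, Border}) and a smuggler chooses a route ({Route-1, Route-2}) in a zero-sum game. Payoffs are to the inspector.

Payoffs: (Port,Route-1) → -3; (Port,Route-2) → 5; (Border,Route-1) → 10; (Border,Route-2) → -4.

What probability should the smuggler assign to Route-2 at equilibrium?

13/22

Row minima: Port → -3, Border → -4; maximin = -3.
Column maxima: Route-1 → 10, Route-2 → 5; minimax = 5.
-3 ≠ 5, so there is no saddle point; optimal play is mixed.
Let the inspector play Port with probability p. Expected payoff against Route-1: (-3)p + 10(1−p) = −13p + 10; against Route-2: 5p + (-4)(1−p) = 9p − 4.
Setting these equal: −13p + 10 = 9p − 4 ⇒ −22p = -14 ⇒ p = 7/11, and the value is (-13)·(7/11) + 10 = 19/11.
For the smuggler: with q = P(Route-1), equating Port's and Border's payoffs gives −8q + 5 = 14q − 4 ⇒ q = 9/22.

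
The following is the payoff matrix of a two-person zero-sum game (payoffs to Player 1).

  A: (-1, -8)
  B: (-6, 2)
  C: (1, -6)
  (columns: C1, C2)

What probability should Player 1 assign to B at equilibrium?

7/15

Row minima: A → -8, B → -6, C → -6; maximin = -6.
Column maxima: C1 → 1, C2 → 2; minimax = 1.
-6 ≠ 1, so there is no saddle point; optimal play is mixed.
A is strictly dominated by C, so Player 1 never plays it.
On the remaining 2×2 (B, C vs C1, C2):
Let Player 1 play B with probability p. Expected payoff against C1: (-6)p + 1(1−p) = −7p + 1; against C2: 2p + (-6)(1−p) = 8p − 6.
Setting these equal: −7p + 1 = 8p − 6 ⇒ −15p = -7 ⇒ p = 7/15, and the value is (-7)·(7/15) + 1 = -34/15.
For Player 2: with q = P(C1), equating B's and C's payoffs gives −8q + 2 = 7q − 6 ⇒ q = 8/15.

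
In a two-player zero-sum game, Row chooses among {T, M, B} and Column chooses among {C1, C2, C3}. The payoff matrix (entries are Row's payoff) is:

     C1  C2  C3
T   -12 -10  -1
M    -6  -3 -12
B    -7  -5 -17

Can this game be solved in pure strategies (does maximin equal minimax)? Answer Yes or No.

No

Row minima: T → -12, M → -12, B → -17; maximin = -12.
Column maxima: C1 → -6, C2 → -3, C3 → -1; minimax = -6.
-12 ≠ -6, so no pure-strategy equilibrium exists.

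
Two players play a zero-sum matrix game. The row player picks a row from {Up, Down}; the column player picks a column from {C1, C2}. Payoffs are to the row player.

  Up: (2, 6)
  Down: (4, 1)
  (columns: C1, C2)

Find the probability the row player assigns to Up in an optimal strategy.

Row minima: Up → 2, Down → 1; maximin = 2.
Column maxima: C1 → 4, C2 → 6; minimax = 4.
2 ≠ 4, so there is no saddle point; optimal play is mixed.
Let the row player play Up with probability p. Expected payoff against C1: 2p + 4(1−p) = −2p + 4; against C2: 6p + 1(1−p) = 5p + 1.
Setting these equal: −2p + 4 = 5p + 1 ⇒ −7p = -3 ⇒ p = 3/7, and the value is (-2)·(3/7) + 4 = 22/7.
For the column player: with q = P(C1), equating Up's and Down's payoffs gives −4q + 6 = 3q + 1 ⇒ q = 5/7.

3/7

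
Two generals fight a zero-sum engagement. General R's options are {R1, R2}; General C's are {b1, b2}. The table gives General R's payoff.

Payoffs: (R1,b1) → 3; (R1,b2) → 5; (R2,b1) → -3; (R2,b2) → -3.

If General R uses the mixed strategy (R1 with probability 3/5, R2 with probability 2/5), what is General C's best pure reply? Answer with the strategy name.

If General C plays b1, General R's expected payoff is (3/5)·3 + (2/5)·(-3) = 3/5.
If General C plays b2, General R's expected payoff is (3/5)·5 + (2/5)·(-3) = 9/5.
General C minimizes General R's payoff; the smallest is 3/5, so the best response is b1.

b1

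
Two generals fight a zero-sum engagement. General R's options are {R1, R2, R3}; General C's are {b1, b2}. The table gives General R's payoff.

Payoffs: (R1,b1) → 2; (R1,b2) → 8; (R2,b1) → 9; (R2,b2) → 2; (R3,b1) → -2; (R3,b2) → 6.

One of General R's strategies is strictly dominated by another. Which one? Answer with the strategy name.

R1 gives a strictly higher payoff than R3 against every column: 2 > -2, 8 > 6.
So R3 is strictly dominated and General R never plays it.

R3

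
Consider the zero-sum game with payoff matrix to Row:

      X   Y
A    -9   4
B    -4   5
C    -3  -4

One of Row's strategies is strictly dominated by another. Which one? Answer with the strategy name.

A

B gives a strictly higher payoff than A against every column: -4 > -9, 5 > 4.
So A is strictly dominated and Row never plays it.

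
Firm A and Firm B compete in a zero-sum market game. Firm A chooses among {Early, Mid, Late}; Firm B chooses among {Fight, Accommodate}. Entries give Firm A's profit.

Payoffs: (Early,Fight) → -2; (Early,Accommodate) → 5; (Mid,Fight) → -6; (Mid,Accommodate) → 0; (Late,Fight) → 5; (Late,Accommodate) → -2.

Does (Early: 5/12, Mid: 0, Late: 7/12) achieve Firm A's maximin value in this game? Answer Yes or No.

No

Against Fight this mix gives (5/12)·(-2) + (7/12)·5 = 25/12.
Against Accommodate this mix gives (5/12)·5 + (7/12)·(-2) = 11/12.
Firm B will play Accommodate, holding Firm A to 11/12. Shifting weight toward the row that does better against Accommodate would raise this floor (the equalizing mix achieves 3/2 against both Accommodate and Fight), so the proposed strategy is not optimal.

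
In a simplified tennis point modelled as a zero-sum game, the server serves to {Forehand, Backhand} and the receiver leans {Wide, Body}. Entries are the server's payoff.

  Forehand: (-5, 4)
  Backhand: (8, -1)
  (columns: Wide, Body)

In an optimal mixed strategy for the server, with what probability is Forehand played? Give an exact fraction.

Row minima: Forehand → -5, Backhand → -1; maximin = -1.
Column maxima: Wide → 8, Body → 4; minimax = 4.
-1 ≠ 4, so there is no saddle point; optimal play is mixed.
Let the server play Forehand with probability p. Expected payoff against Wide: (-5)p + 8(1−p) = −13p + 8; against Body: 4p + (-1)(1−p) = 5p − 1.
Setting these equal: −13p + 8 = 5p − 1 ⇒ −18p = -9 ⇒ p = 1/2, and the value is (-13)·(1/2) + 8 = 3/2.
For the receiver: with q = P(Wide), equating Forehand's and Backhand's payoffs gives −9q + 4 = 9q − 1 ⇒ q = 5/18.

1/2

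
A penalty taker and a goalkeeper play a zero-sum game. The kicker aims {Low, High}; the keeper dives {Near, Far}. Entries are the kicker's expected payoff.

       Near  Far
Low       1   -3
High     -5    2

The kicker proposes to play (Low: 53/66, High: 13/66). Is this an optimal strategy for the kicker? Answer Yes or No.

No

Against Near this mix gives (53/66)·1 + (13/66)·(-5) = -2/11.
Against Far this mix gives (53/66)·(-3) + (13/66)·2 = -133/66.
The keeper will play Far, holding the kicker to -133/66. Shifting weight toward the row that does better against Far would raise this floor (the equalizing mix achieves -13/11 against both Far and Near), so the proposed strategy is not optimal.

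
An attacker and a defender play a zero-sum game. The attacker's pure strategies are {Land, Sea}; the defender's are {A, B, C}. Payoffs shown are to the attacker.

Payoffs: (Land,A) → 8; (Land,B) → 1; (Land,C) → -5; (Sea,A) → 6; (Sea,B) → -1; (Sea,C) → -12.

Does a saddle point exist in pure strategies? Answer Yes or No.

Row minima: Land → -5, Sea → -12; maximin = -5.
Column maxima: A → 8, B → 1, C → -5; minimax = -5.
maximin = minimax = -5, so a saddle point exists.

Yes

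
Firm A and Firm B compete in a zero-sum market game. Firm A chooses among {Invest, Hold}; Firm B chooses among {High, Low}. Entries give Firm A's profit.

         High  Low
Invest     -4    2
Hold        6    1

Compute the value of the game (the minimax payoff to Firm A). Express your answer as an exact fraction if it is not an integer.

16/11

Row minima: Invest → -4, Hold → 1; maximin = 1.
Column maxima: High → 6, Low → 2; minimax = 2.
1 ≠ 2, so there is no saddle point; optimal play is mixed.
Let Firm A play Invest with probability p. Expected payoff against High: (-4)p + 6(1−p) = −10p + 6; against Low: 2p + 1(1−p) = p + 1.
Setting these equal: −10p + 6 = p + 1 ⇒ −11p = -5 ⇒ p = 5/11, and the value is (-10)·(5/11) + 6 = 16/11.
For Firm B: with q = P(High), equating Invest's and Hold's payoffs gives −6q + 2 = 5q + 1 ⇒ q = 1/11.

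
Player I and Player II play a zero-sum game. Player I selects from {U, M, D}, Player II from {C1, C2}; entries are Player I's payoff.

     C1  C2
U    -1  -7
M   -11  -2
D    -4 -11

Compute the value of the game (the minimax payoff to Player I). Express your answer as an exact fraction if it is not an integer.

Row minima: U → -7, M → -11, D → -11; maximin = -7.
Column maxima: C1 → -1, C2 → -2; minimax = -2.
-7 ≠ -2, so there is no saddle point; optimal play is mixed.
D is strictly dominated by U, so Player I never plays it.
On the remaining 2×2 (U, M vs C1, C2):
Let Player I play U with probability p. Expected payoff against C1: (-1)p + (-11)(1−p) = 10p − 11; against C2: (-7)p + (-2)(1−p) = −5p − 2.
Setting these equal: 10p − 11 = −5p − 2 ⇒ 15p = 9 ⇒ p = 3/5, and the value is (10)·(3/5) − 11 = -5.
For Player II: with q = P(C1), equating U's and M's payoffs gives 6q − 7 = −9q − 2 ⇒ q = 1/3.

-5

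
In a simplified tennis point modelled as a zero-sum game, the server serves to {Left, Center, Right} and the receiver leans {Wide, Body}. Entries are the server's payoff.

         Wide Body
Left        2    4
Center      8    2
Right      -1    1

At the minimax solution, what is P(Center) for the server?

Row minima: Left → 2, Center → 2, Right → -1; maximin = 2.
Column maxima: Wide → 8, Body → 4; minimax = 4.
2 ≠ 4, so there is no saddle point; optimal play is mixed.
Right is strictly dominated by Left, so the server never plays it.
On the remaining 2×2 (Left, Center vs Wide, Body):
Let the server play Left with probability p. Expected payoff against Wide: 2p + 8(1−p) = −6p + 8; against Body: 4p + 2(1−p) = 2p + 2.
Setting these equal: −6p + 8 = 2p + 2 ⇒ −8p = -6 ⇒ p = 3/4, and the value is (-6)·(3/4) + 8 = 7/2.
For the receiver: with q = P(Wide), equating Left's and Center's payoffs gives −2q + 4 = 6q + 2 ⇒ q = 1/4.

1/4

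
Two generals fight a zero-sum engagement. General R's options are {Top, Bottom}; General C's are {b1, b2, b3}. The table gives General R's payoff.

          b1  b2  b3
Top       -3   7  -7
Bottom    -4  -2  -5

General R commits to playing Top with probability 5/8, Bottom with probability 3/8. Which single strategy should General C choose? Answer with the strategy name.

b3

If General C plays b1, General R's expected payoff is (5/8)·(-3) + (3/8)·(-4) = -27/8.
If General C plays b2, General R's expected payoff is (5/8)·7 + (3/8)·(-2) = 29/8.
If General C plays b3, General R's expected payoff is (5/8)·(-7) + (3/8)·(-5) = -25/4.
General C minimizes General R's payoff; the smallest is -25/4, so the best response is b3.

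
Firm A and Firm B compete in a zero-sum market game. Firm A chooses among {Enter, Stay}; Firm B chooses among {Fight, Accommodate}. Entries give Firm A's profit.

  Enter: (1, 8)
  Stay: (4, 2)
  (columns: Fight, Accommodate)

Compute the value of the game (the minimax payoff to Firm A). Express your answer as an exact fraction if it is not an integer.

10/3

Row minima: Enter → 1, Stay → 2; maximin = 2.
Column maxima: Fight → 4, Accommodate → 8; minimax = 4.
2 ≠ 4, so there is no saddle point; optimal play is mixed.
Let Firm A play Enter with probability p. Expected payoff against Fight: 1p + 4(1−p) = −3p + 4; against Accommodate: 8p + 2(1−p) = 6p + 2.
Setting these equal: −3p + 4 = 6p + 2 ⇒ −9p = -2 ⇒ p = 2/9, and the value is (-3)·(2/9) + 4 = 10/3.
For Firm B: with q = P(Fight), equating Enter's and Stay's payoffs gives −7q + 8 = 2q + 2 ⇒ q = 2/3.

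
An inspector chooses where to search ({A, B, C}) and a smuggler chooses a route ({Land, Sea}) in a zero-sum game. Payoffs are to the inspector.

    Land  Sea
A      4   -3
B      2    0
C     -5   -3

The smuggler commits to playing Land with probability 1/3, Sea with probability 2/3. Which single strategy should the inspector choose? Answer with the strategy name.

B

Expected payoff of A: (1/3)·4 + (2/3)·(-3) = -2/3.
Expected payoff of B: (1/3)·2 + (2/3)·0 = 2/3.
Expected payoff of C: (1/3)·(-5) + (2/3)·(-3) = -11/3.
The largest is 2/3, so the inspector's best response is B.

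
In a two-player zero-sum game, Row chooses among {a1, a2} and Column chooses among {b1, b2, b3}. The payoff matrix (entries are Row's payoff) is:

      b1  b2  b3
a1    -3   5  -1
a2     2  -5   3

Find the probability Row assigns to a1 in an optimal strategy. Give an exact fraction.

Row minima: a1 → -3, a2 → -5; maximin = -3.
Column maxima: b1 → 2, b2 → 5, b3 → 3; minimax = 2.
-3 ≠ 2, so there is no saddle point; optimal play is mixed.
b3 is strictly dominated by b1 (it gives Row strictly more in every row), so Column never plays it.
On the remaining 2×2 (a1, a2 vs b1, b2):
Let Row play a1 with probability p. Expected payoff against b1: (-3)p + 2(1−p) = −5p + 2; against b2: 5p + (-5)(1−p) = 10p − 5.
Setting these equal: −5p + 2 = 10p − 5 ⇒ −15p = -7 ⇒ p = 7/15, and the value is (-5)·(7/15) + 2 = -1/3.
For Column: with q = P(b1), equating a1's and a2's payoffs gives −8q + 5 = 7q − 5 ⇒ q = 2/3.

7/15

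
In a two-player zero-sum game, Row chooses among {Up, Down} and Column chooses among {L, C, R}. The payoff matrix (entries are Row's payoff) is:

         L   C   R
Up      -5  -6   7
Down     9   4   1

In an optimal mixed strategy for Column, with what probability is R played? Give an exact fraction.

Row minima: Up → -6, Down → 1; maximin = 1.
Column maxima: L → 9, C → 4, R → 7; minimax = 4.
1 ≠ 4, so there is no saddle point; optimal play is mixed.
L is strictly dominated by C (it gives Row strictly more in every row), so Column never plays it.
On the remaining 2×2 (Up, Down vs C, R):
Let Row play Up with probability p. Expected payoff against C: (-6)p + 4(1−p) = −10p + 4; against R: 7p + 1(1−p) = 6p + 1.
Setting these equal: −10p + 4 = 6p + 1 ⇒ −16p = -3 ⇒ p = 3/16, and the value is (-10)·(3/16) + 4 = 17/8.
For Column: with q = P(C), equating Up's and Down's payoffs gives −13q + 7 = 3q + 1 ⇒ q = 3/8.

5/8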